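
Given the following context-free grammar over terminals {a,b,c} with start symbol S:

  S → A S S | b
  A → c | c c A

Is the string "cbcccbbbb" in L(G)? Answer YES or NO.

Convert to CNF:
  S -> A X2 | b
  A -> T0 X1 | c
  T0 -> c
  X1 -> T0 A
  X2 -> S S

Fill CYK table bottom-up:
  T[0,0] 'c' = {A,T0}  orig:{A}
  T[1,1] 'b' = {S}
  T[2,2] 'c' = {A,T0}  orig:{A}
  T[3,3] 'c' = {A,T0}  orig:{A}
  T[4,4] 'c' = {A,T0}  orig:{A}
  T[5,5] 'b' = {S}
  T[6,6] 'b' = {S}
  T[7,7] 'b' = {S}
  T[8,8] 'b' = {S}
  T[0,1] 'cb' = ∅
  T[1,2] 'bc' = ∅
  T[2,3] 'cc' = {X1}  orig:{}
  T[3,4] 'cc' = {X1}  orig:{}
  T[4,5] 'cb' = ∅
  T[5,6] 'bb' = {X2}  orig:{}
  T[6,7] 'bb' = {X2}  orig:{}
  T[7,8] 'bb' = {X2}  orig:{}
  T[0,2] 'cbc' = ∅
  T[1,3] 'bcc' = ∅
  T[2,4] 'ccc' = {A}
  T[3,5] 'ccb' = ∅
  T[4,6] 'cbb' = {S}
  T[5,7] 'bbb' = ∅
  T[6,8] 'bbb' = ∅
  T[0,3] 'cbcc' = ∅
  T[1,4] 'bccc' = ∅
  T[2,5] 'cccb' = ∅
  T[3,6] 'ccbb' = ∅
  T[4,7] 'cbbb' = {X2}  orig:{}
  T[5,8] 'bbbb' = ∅
  T[0,4] 'cbccc' = ∅
  T[1,5] 'bcccb' = ∅
  T[2,6] 'cccbb' = {S}
  T[3,7] 'ccbbb' = {S}
  T[4,8] 'cbbbb' = ∅
  T[0,5] 'cbcccb' = ∅
  T[1,6] 'bcccbb' = {X2}  orig:{}
  T[2,7] 'cccbbb' = {X2}  orig:{}
  T[3,8] 'ccbbbb' = {X2}  orig:{}
  T[0,6] 'cbcccbb' = {S}
  T[1,7] 'bcccbbb' = ∅
  T[2,8] 'cccbbbb' = {S}
  T[0,7] 'cbcccbbb' = {X2}  orig:{}
  T[1,8] 'bcccbbbb' = {X2}  orig:{}
  T[0,8] 'cbcccbbbb' = {S}

S ∈ T[0,8] ⇒ YES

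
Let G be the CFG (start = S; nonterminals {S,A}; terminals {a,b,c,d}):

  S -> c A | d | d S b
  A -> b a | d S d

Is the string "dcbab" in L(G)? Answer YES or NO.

Convert to CNF:
  S -> T2 X5 | T3 A | d
  A -> T0 T1 | T2 X4
  T0 -> b
  T1 -> a
  T2 -> d
  T3 -> c
  X4 -> S T2
  X5 -> S T0

CYK fill:
  T[0,0] 'd' = {S,T2}  orig:{S}
  T[1,1] 'c' = {T3}  orig:{}
  T[2,2] 'b' = {T0}  orig:{}
  T[3,3] 'a' = {T1}  orig:{}
  T[4,4] 'b' = {T0}  orig:{}
  T[0,1] 'dc' = ∅
  T[1,2] 'cb' = ∅
  T[2,3] 'ba' = {A}
  T[3,4] 'ab' = ∅
  T[0,2] 'dcb' = ∅
  T[1,3] 'cba' = {S}
  T[2,4] 'bab' = ∅
  T[0,3] 'dcba' = ∅
  T[1,4] 'cbab' = {X5}  orig:{}
  T[0,4] 'dcbab' = {S}

S ∈ T[0,4] ⇒ YES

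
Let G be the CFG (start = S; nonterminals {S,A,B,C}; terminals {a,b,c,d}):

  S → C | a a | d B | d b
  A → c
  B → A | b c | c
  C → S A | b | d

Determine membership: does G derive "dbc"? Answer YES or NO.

CNF form of G:
  S -> S A | T2 T2 | T3 B | T3 T0 | b | d
  A -> c
  B -> T0 T1 | c
  C -> S A | b | d
  T0 -> b
  T1 -> c
  T2 -> a
  T3 -> d

CYK table (by increasing span):
  T[0,0] 'd' = {C,S,T3}  orig:{C,S}
  T[1,1] 'b' = {C,S,T0}  orig:{C,S}
  T[2,2] 'c' = {A,B,T1}  orig:{A,B}
  T[0,1] 'db' = {S}
  T[1,2] 'bc' = {B,C,S}
  T[0,2] 'dbc' = {C,S}

S ∈ T[0,2] ⇒ YES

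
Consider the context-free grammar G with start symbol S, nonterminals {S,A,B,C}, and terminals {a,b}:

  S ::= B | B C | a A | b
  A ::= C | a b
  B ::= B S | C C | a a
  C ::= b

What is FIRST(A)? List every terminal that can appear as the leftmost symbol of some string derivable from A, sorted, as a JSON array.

FIRST iteration:
iter 1:
  A via A→a b: +{a}
  B via B→a a: +{a}
  C via C→b: +{b}
  S via S→B: +{a}
  S via S→b: +{b}
  FIRST[S]={a,b}  FIRST[A]={a}  FIRST[B]={a}  FIRST[C]={b}
iter 2:
  A via A→C: +{b}
  B via B→C C: +{b}
  FIRST[S]={a,b}  FIRST[A]={a,b}  FIRST[B]={a,b}  FIRST[C]={b}
iter 3: (no change)
  FIRST[S]={a,b}  FIRST[A]={a,b}  FIRST[B]={a,b}  FIRST[C]={b}

FIRST(A) = ["a", "b"]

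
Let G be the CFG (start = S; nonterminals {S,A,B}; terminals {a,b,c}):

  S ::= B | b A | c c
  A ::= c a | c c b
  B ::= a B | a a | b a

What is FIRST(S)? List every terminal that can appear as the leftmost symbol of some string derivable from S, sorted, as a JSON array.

FIRST sets, iterate to fixpoint:
pass 1:
  A via A→c a: +{c}
  B via B→a B: +{a}
  B via B→b a: +{b}
  S via S→B: +{a,b}
  S via S→c c: +{c}
  FIRST[S]={a,b,c}  FIRST[A]={c}  FIRST[B]={a,b}
pass 2: — fixpoint
  FIRST[S]={a,b,c}  FIRST[A]={c}  FIRST[B]={a,b}

FIRST(S) = ["a", "b", "c"]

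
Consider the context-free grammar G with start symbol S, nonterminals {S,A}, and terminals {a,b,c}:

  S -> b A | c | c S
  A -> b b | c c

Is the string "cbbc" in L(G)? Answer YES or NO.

Convert to CNF:
  S -> T0 A | T1 S | c
  A -> T0 T0 | T1 T1
  T0 -> b
  T1 -> c

Fill CYK table bottom-up:
  [0..0]={S,T1}  "c"  orig:{S}
  [1..1]={T0}  "b"  orig:{}
  [2..2]={T0}  "b"  orig:{}
  [3..3]={S,T1}  "c"  orig:{S}
  [0..1]=∅  "cb"
  [1..2]={A}  "bb"
  [2..3]=∅  "bc"
  [0..2]=∅  "cbb"
  [1..3]=∅  "bbc"
  [0..3]=∅  "cbbc"

S ∉ T[0,3] ⇒ NO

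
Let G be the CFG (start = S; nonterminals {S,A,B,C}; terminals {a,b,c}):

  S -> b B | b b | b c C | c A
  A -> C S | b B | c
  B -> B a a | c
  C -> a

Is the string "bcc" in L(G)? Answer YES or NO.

CNF form of G:
  S -> T0 B | T0 T0 | T0 X4 | T2 A
  A -> C S | T0 B | c
  B -> B X3 | c
  C -> a
  T0 -> b
  T1 -> a
  T2 -> c
  X3 -> T1 T1
  X4 -> T2 C

CYK fill:
  cell(0,0) b: {T0}  orig:{}
  cell(1,1) c: {A,B,T2}  orig:{A,B}
  cell(2,2) c: {A,B,T2}  orig:{A,B}
  cell(0,1) bc: {A,S}
  cell(1,2) cc: {S}
  cell(0,2) bcc: ∅

S ∉ T[0,2] ⇒ NO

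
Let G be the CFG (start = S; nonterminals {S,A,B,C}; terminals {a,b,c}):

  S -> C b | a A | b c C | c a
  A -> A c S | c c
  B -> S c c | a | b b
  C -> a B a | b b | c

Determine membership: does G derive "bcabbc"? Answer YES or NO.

CNF form of G:
  S -> C T1 | T0 T2 | T1 X6 | T2 A
  A -> A X3 | T0 T0
  B -> S X4 | T1 T1 | a
  C -> T1 T1 | T2 X5 | c
  T0 -> c
  T1 -> b
  T2 -> a
  X3 -> T0 S
  X4 -> T0 T0
  X5 -> B T2
  X6 -> T0 C

CYK table (by increasing span):
  [0..0]={T1}  "b"  orig:{}
  [1..1]={C,T0}  "c"  orig:{C}
  [2..2]={B,T2}  "a"  orig:{B}
  [3..3]={T1}  "b"  orig:{}
  [4..4]={T1}  "b"  orig:{}
  [5..5]={C,T0}  "c"  orig:{C}
  [0..1]=∅  "bc"
  [1..2]={S}  "ca"
  [2..3]=∅  "ab"
  [3..4]={B,C}  "bb"
  [4..5]=∅  "bc"
  [0..2]=∅  "bca"
  [1..3]=∅  "cab"
  [2..4]=∅  "abb"
  [3..5]=∅  "bbc"
  [0..3]=∅  "bcab"
  [1..4]=∅  "cabb"
  [2..5]=∅  "abbc"
  [0..4]=∅  "bcabb"
  [1..5]=∅  "cabbc"
  [0..5]=∅  "bcabbc"

S ∉ T[0,5] ⇒ NO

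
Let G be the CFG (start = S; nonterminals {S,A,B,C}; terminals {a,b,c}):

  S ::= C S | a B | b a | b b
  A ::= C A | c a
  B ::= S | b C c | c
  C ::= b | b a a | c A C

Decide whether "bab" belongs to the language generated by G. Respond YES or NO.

CNF form of G:
  S -> C S | T1 B | T2 T1 | T2 T2
  A -> C A | T0 T1
  B -> C S | T1 B | T2 T1 | T2 T2 | T2 X3 | c
  C -> T0 X5 | T2 X4 | b
  T0 -> c
  T1 -> a
  T2 -> b
  X3 -> C T0
  X4 -> T1 T1
  X5 -> A C

CYK table (by increasing span):
  [0..0]={C,T2}  "b"  orig:{C}
  [1..1]={T1}  "a"  orig:{}
  [2..2]={C,T2}  "b"  orig:{C}
  [0..1]={B,S}  "ba"
  [1..2]=∅  "ab"
  [0..2]=∅  "bab"

S ∉ T[0,2] ⇒ NO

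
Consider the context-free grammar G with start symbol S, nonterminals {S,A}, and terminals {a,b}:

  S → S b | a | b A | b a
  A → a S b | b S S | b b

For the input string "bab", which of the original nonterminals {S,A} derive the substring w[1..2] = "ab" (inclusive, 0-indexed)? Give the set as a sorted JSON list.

Convert to CNF:
  S -> S T1 | T1 A | T1 T0 | a
  A -> T0 X2 | T1 T1 | T1 X3
  T0 -> a
  T1 -> b
  X2 -> S T1
  X3 -> S S

Fill CYK table bottom-up — only the sub-triangle for w[1..2]:
  T[1,1] 'a' = {S,T0}  orig:{S}
  T[2,2] 'b' = {T1}  orig:{}
  T[1,2] 'ab' = {S,X2}  orig:{S}

Original NTs in T[1,2] deriving "ab": ["S"]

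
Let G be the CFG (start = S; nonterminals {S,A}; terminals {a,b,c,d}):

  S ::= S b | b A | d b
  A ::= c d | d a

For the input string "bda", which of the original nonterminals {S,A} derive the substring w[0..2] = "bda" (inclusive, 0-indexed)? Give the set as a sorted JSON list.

CNF form of G:
  S -> S T3 | T1 T3 | T3 A
  A -> T0 T1 | T1 T2
  T0 -> c
  T1 -> d
  T2 -> a
  T3 -> b

Fill CYK table bottom-up, restricted to cells inside w[0..2]:
  T[0,0] 'b' = {T3}  orig:{}
  T[1,1] 'd' = {T1}  orig:{}
  T[2,2] 'a' = {T2}  orig:{}
  T[0,1] 'bd' = ∅
  T[1,2] 'da' = {A}
  T[0,2] 'bda' = {S}

Original NTs in T[0,2] deriving "bda": ["S"]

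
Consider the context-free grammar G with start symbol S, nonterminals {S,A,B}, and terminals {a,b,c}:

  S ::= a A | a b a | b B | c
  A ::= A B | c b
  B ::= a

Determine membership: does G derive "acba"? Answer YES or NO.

CNF form of G:
  S -> T1 B | T2 A | T2 X3 | c
  A -> A B | T0 T1
  B -> a
  T0 -> c
  T1 -> b
  T2 -> a
  X3 -> T1 T2

CYK fill:
  T[0,0] 'a' = {B,T2}  orig:{B}
  T[1,1] 'c' = {S,T0}  orig:{S}
  T[2,2] 'b' = {T1}  orig:{}
  T[3,3] 'a' = {B,T2}  orig:{B}
  T[0,1] 'ac' = ∅
  T[1,2] 'cb' = {A}
  T[2,3] 'ba' = {S,X3}  orig:{S}
  T[0,2] 'acb' = {S}
  T[1,3] 'cba' = {A}
  T[0,3] 'acba' = {S}

S ∈ T[0,3] ⇒ YES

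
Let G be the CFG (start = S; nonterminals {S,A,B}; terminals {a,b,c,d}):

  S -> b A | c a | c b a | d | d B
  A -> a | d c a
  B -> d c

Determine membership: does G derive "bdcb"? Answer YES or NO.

CNF form of G:
  S -> T0 B | T1 T2 | T1 X5 | T3 A | d
  A -> T0 X4 | a
  B -> T0 T1
  T0 -> d
  T1 -> c
  T2 -> a
  T3 -> b
  X4 -> T1 T2
  X5 -> T3 T2

Fill CYK table bottom-up:
  [0..0]={T3}  "b"  orig:{}
  [1..1]={S,T0}  "d"  orig:{S}
  [2..2]={T1}  "c"  orig:{}
  [3..3]={T3}  "b"  orig:{}
  [0..1]=∅  "bd"
  [1..2]={B}  "dc"
  [2..3]=∅  "cb"
  [0..2]=∅  "bdc"
  [1..3]=∅  "dcb"
  [0..3]=∅  "bdcb"

S ∉ T[0,3] ⇒ NO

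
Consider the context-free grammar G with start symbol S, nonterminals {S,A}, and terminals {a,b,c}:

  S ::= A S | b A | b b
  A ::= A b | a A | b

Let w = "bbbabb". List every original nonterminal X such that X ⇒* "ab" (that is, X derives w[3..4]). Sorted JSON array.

CNF form of G:
  S -> A S | T0 A | T0 T0
  A -> A T0 | T1 A | b
  T0 -> b
  T1 -> a

CYK table (by increasing span) (cells [i..j] with 3 ≤ i ≤ j ≤ 4 only):
  [3..3]={T1}  "a"  orig:{}
  [4..4]={A,T0}  "b"  orig:{A}
  [3..4]={A}  "ab"

Original NTs in T[3,4] deriving "ab": ["A"]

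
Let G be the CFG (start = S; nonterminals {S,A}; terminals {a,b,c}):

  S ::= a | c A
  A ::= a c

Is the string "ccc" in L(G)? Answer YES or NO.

Convert to CNF:
  S -> T1 A | a
  A -> T0 T1
  T0 -> a
  T1 -> c

CYK fill:
  cell(0,0) c: {T1}  orig:{}
  cell(1,1) c: {T1}  orig:{}
  cell(2,2) c: {T1}  orig:{}
  cell(0,1) cc: ∅
  cell(1,2) cc: ∅
  cell(0,2) ccc: ∅

S ∉ T[0,2] ⇒ NO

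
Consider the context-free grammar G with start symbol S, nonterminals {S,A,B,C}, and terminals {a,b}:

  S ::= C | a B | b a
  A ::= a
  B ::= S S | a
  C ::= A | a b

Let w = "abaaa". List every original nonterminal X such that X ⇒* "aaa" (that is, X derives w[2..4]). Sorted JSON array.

Convert to CNF:
  S -> T0 B | T0 T1 | T1 T0 | a
  A -> a
  B -> S S | a
  C -> T0 T1 | a
  T0 -> a
  T1 -> b

CYK table (by increasing span) (cells [i..j] with 2 ≤ i ≤ j ≤ 4 only):
  cell(2,2) a: {A,B,C,S,T0}  orig:{A,B,C,S}
  cell(3,3) a: {A,B,C,S,T0}  orig:{A,B,C,S}
  cell(4,4) a: {A,B,C,S,T0}  orig:{A,B,C,S}
  cell(2,3) aa: {B,S}
  cell(3,4) aa: {B,S}
  cell(2,4) aaa: {B,S}

Original NTs in T[2,4] deriving "aaa": ["B", "S"]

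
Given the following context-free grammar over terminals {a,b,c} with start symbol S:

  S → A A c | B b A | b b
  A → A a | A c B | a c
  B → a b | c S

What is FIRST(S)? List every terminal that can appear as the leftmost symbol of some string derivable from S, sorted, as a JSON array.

FIRST sets, iterate to fixpoint:
iter 1:
  A via A→a c: +{a}
  B via B→a b: +{a}
  B via B→c S: +{c}
  S via S→A A c: +{a}
  S via S→B b A: +{c}
  S via S→b b: +{b}
  FIRST[S]={a,b,c}  FIRST[A]={a}  FIRST[B]={a,c}
iter 2: (stable)
  FIRST[S]={a,b,c}  FIRST[A]={a}  FIRST[B]={a,c}

FIRST(S) = ["a", "b", "c"]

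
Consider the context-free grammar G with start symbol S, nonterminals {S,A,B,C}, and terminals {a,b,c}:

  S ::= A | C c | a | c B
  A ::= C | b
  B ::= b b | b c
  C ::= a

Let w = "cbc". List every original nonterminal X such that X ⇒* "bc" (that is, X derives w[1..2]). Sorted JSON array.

Convert to CNF:
  S -> C T1 | T1 B | a | b
  A -> a | b
  B -> T0 T0 | T0 T1
  C -> a
  T0 -> b
  T1 -> c

CYK fill, restricted to cells inside w[1..2]:
  cell(1,1) b: {A,S,T0}  orig:{A,S}
  cell(2,2) c: {T1}  orig:{}
  cell(1,2) bc: {B}

Original NTs in T[1,2] deriving "bc": ["B"]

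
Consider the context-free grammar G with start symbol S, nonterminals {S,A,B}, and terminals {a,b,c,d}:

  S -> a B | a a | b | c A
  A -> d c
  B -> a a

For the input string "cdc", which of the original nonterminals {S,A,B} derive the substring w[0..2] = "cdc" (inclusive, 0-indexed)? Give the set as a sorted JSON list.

CNF form of G:
  S -> T1 A | T2 B | T2 T2 | b
  A -> T0 T1
  B -> T2 T2
  T0 -> d
  T1 -> c
  T2 -> a

CYK fill — only the sub-triangle for w[0..2]:
  cell(0,0) c: {T1}  orig:{}
  cell(1,1) d: {T0}  orig:{}
  cell(2,2) c: {T1}  orig:{}
  cell(0,1) cd: ∅
  cell(1,2) dc: {A}
  cell(0,2) cdc: {S}

Original NTs in T[0,2] deriving "cdc": ["S"]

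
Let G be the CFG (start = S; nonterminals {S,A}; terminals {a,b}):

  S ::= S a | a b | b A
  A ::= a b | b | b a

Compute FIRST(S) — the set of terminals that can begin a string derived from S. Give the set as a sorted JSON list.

Compute FIRST by fixpoint:
pass 1:
  A via A→a b: +{a}
  A via A→b: +{b}
  S via S→a b: +{a}
  S via S→b A: +{b}
  S: {a,b}  A: {a,b}
pass 2: (stable)
  S: {a,b}  A: {a,b}

FIRST(S) = ["a", "b"]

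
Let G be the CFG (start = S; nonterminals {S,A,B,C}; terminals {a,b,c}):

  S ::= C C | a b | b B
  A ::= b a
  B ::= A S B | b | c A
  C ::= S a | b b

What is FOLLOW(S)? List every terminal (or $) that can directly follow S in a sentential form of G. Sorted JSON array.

FIRST iteration:
round 1:
  A via A→b a: +{b}
  B via B→A S B: +{b}
  B via B→c A: +{c}
  C via C→b b: +{b}
  S via S→C C: +{b}
  S via S→a b: +{a}
  FIRST[S]={a,b}  FIRST[A]={b}  FIRST[B]={b,c}  FIRST[C]={b}
round 2:
  C via C→S a: +{a}
  FIRST[S]={a,b}  FIRST[A]={b}  FIRST[B]={b,c}  FIRST[C]={a,b}
round 3: (no change)
  FIRST[S]={a,b}  FIRST[A]={b}  FIRST[B]={b,c}  FIRST[C]={a,b}

FOLLOW sets:
initialize: $ ∈ FOLLOW(S)
[1]
  B→A S B: FOLLOW(A) ⊇ FIRST(S) = {a,b}; new: +{a,b}
  B→A S B: FOLLOW(S) ⊇ FIRST(B) = {b,c}; new: +{b,c}
  C→S a: FOLLOW(S) ⊇ FIRST(a) = {a}; new: +{a}
  S→C C: FOLLOW(C) ⊇ FIRST(C) = {a,b}; new: +{a,b}
  S→C C: FOLLOW(C) ⊇ FOLLOW(S) ⊇ {$,a,b,c}; new: +{$,c}
  S→b B: FOLLOW(B) ⊇ FOLLOW(S) ⊇ {$,a,b,c}; new: +{$,a,b,c}
  S: {$,a,b,c}  A: {a,b}  B: {$,a,b,c}  C: {$,a,b,c}
[2]
  B→c A: FOLLOW(A) ⊇ FOLLOW(B) ⊇ {$,a,b,c}; new: +{$,c}
  S: {$,a,b,c}  A: {$,a,b,c}  B: {$,a,b,c}  C: {$,a,b,c}
[3] done
  S: {$,a,b,c}  A: {$,a,b,c}  B: {$,a,b,c}  C: {$,a,b,c}

FOLLOW(S) = ["$", "a", "b", "c"]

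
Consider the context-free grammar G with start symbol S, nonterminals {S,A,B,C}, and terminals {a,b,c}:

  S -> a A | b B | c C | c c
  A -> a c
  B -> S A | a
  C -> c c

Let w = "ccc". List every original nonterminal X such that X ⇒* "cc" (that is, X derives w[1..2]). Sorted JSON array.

Convert to CNF:
  S -> T0 A | T1 C | T1 T1 | T2 B
  A -> T0 T1
  B -> S A | a
  C -> T1 T1
  T0 -> a
  T1 -> c
  T2 -> b

CYK fill — only the sub-triangle for w[1..2]:
  cell(1,1) c: {T1}  orig:{}
  cell(2,2) c: {T1}  orig:{}
  cell(1,2) cc: {C,S}

Original NTs in T[1,2] deriving "cc": ["C", "S"]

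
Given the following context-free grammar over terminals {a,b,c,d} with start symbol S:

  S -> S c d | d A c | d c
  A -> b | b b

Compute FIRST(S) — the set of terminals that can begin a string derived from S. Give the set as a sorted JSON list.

FIRST iteration:
round 1:
  A via A→b: +{b}
  S via S→d A c: +{d}
  FIRST[S]={d}  FIRST[A]={b}
round 2: (no change)
  FIRST[S]={d}  FIRST[A]={b}

FIRST(S) = ["d"]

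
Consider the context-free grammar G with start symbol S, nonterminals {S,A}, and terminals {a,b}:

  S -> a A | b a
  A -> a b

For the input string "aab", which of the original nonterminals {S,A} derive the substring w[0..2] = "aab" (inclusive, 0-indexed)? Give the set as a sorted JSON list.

CNF form of G:
  S -> T0 A | T1 T0
  A -> T0 T1
  T0 -> a
  T1 -> b

CYK fill (cells [i..j] with 0 ≤ i ≤ j ≤ 2 only):
  [0..0]={T0}  "a"  orig:{}
  [1..1]={T0}  "a"  orig:{}
  [2..2]={T1}  "b"  orig:{}
  [0..1]=∅  "aa"
  [1..2]={A}  "ab"
  [0..2]={S}  "aab"

Original NTs in T[0,2] deriving "aab": ["S"]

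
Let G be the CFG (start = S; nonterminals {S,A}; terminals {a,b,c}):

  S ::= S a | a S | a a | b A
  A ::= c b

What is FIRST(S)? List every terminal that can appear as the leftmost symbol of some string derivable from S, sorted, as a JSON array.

FIRST sets, iterate to fixpoint:
round 1:
  A via A→c b: +{c}
  S via S→a S: +{a}
  S via S→b A: +{b}
  S: {a,b}  A: {c}
round 2: (stable)
  S: {a,b}  A: {c}

FIRST(S) = ["a", "b"]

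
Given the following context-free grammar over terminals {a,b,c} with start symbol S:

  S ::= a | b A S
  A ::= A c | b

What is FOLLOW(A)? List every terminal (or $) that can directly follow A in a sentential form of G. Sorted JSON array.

FIRST sets, iterate to fixpoint:
round 1:
  A via A→b: +{b}
  S via S→a: +{a}
  S via S→b A S: +{b}
  S: {a,b}  A: {b}
round 2: (stable)
  S: {a,b}  A: {b}

FOLLOW sets:
FOLLOW(S) := {$}
pass 1:
  A→A c: FOLLOW(A) ⊇ FIRST(c) = {c}; new: +{c}
  S→b A S: FOLLOW(A) ⊇ FIRST(S) = {a,b}; new: +{a,b}
  S: {$}  A: {a,b,c}
pass 2: (no change)
  S: {$}  A: {a,b,c}

FOLLOW(A) = ["a", "b", "c"]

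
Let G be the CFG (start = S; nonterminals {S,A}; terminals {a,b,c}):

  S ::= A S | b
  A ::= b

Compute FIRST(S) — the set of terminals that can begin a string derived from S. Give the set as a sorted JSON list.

Compute FIRST by fixpoint:
iter 1:
  A via A→b: +{b}
  S via S→A S: +{b}
  FIRST(S)={b}  FIRST(A)={b}
iter 2: (no change)
  FIRST(S)={b}  FIRST(A)={b}

FIRST(S) = ["b"]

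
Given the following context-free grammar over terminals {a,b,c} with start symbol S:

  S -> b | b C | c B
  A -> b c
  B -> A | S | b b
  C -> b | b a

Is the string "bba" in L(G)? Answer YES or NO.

Convert to CNF:
  S -> T0 C | T1 B | b
  A -> T0 T1
  B -> T0 C | T0 T0 | T0 T1 | T1 B | b
  C -> T0 T2 | b
  T0 -> b
  T1 -> c
  T2 -> a

Fill CYK table bottom-up:
  T[0,0] 'b' = {B,C,S,T0}  orig:{B,C,S}
  T[1,1] 'b' = {B,C,S,T0}  orig:{B,C,S}
  T[2,2] 'a' = {T2}  orig:{}
  T[0,1] 'bb' = {B,S}
  T[1,2] 'ba' = {C}
  T[0,2] 'bba' = {B,S}

S ∈ T[0,2] ⇒ YES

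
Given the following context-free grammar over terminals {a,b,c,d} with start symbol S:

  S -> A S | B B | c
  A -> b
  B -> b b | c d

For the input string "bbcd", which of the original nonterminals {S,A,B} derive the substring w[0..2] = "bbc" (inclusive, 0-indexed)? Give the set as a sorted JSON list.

CNF form of G:
  S -> A S | B B | c
  A -> b
  B -> T0 T0 | T1 T2
  T0 -> b
  T1 -> c
  T2 -> d

Fill CYK table bottom-up (cells [i..j] with 0 ≤ i ≤ j ≤ 2 only):
  T[0,0] 'b' = {A,T0}  orig:{A}
  T[1,1] 'b' = {A,T0}  orig:{A}
  T[2,2] 'c' = {S,T1}  orig:{S}
  T[0,1] 'bb' = {B}
  T[1,2] 'bc' = {S}
  T[0,2] 'bbc' = {S}

Original NTs in T[0,2] deriving "bbc": ["S"]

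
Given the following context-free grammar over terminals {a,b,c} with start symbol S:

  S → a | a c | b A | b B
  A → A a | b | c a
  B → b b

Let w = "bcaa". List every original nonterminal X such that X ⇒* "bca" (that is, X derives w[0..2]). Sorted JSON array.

Convert to CNF:
  S -> T0 T1 | T2 A | T2 B | a
  A -> A T0 | T1 T0 | b
  B -> T2 T2
  T0 -> a
  T1 -> c
  T2 -> b

Fill CYK table bottom-up, restricted to cells inside w[0..2]:
  T[0,0] 'b' = {A,T2}  orig:{A}
  T[1,1] 'c' = {T1}  orig:{}
  T[2,2] 'a' = {S,T0}  orig:{S}
  T[0,1] 'bc' = ∅
  T[1,2] 'ca' = {A}
  T[0,2] 'bca' = {S}

Original NTs in T[0,2] deriving "bca": ["S"]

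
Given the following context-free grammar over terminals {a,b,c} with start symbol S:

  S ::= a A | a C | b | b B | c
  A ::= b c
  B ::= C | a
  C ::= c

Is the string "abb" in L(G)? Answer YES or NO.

CNF form of G:
  S -> T0 B | T2 A | T2 C | b | c
  A -> T0 T1
  B -> a | c
  C -> c
  T0 -> b
  T1 -> c
  T2 -> a

CYK table (by increasing span):
  cell(0,0) a: {B,T2}  orig:{B}
  cell(1,1) b: {S,T0}  orig:{S}
  cell(2,2) b: {S,T0}  orig:{S}
  cell(0,1) ab: ∅
  cell(1,2) bb: ∅
  cell(0,2) abb: ∅

S ∉ T[0,2] ⇒ NO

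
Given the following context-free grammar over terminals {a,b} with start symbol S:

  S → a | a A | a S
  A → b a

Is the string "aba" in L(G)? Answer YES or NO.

CNF form of G:
  S -> T1 A | T1 S | a
  A -> T0 T1
  T0 -> b
  T1 -> a

Fill CYK table bottom-up:
  T[0,0] 'a' = {S,T1}  orig:{S}
  T[1,1] 'b' = {T0}  orig:{}
  T[2,2] 'a' = {S,T1}  orig:{S}
  T[0,1] 'ab' = ∅
  T[1,2] 'ba' = {A}
  T[0,2] 'aba' = {S}

S ∈ T[0,2] ⇒ YES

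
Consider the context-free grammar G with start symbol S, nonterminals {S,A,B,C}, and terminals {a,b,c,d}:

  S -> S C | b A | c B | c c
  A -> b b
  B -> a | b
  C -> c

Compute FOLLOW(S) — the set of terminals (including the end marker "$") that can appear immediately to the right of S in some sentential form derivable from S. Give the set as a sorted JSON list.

FIRST sets, iterate to fixpoint:
pass 1:
  A via A→b b: +{b}
  B via B→a: +{a}
  B via B→b: +{b}
  C via C→c: +{c}
  S via S→b A: +{b}
  S via S→c B: +{c}
  S: {b,c}  A: {b}  B: {a,b}  C: {c}
pass 2: — fixpoint
  S: {b,c}  A: {b}  B: {a,b}  C: {c}

Compute FOLLOW by fixpoint:
initialize: $ ∈ FOLLOW(S)
iter 1:
  S→S C: FOLLOW(S) ⊇ FIRST(C) = {c}; new: +{c}
  S→S C: FOLLOW(C) ⊇ FOLLOW(S) ⊇ {$,c}; new: +{$,c}
  S→b A: FOLLOW(A) ⊇ FOLLOW(S) ⊇ {$,c}; new: +{$,c}
  S→c B: FOLLOW(B) ⊇ FOLLOW(S) ⊇ {$,c}; new: +{$,c}
  S: {$,c}  A: {$,c}  B: {$,c}  C: {$,c}
iter 2: (no change)
  S: {$,c}  A: {$,c}  B: {$,c}  C: {$,c}

FOLLOW(S) = ["$", "c"]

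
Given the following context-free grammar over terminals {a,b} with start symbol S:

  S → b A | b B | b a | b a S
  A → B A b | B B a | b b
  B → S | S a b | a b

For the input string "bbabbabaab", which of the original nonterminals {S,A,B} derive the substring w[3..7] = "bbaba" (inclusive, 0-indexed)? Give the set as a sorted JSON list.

Convert to CNF:
  S -> T0 A | T0 B | T0 T1 | T0 X6
  A -> B X2 | B X3 | T0 T0
  B -> S X4 | T0 A | T0 B | T0 T1 | T0 X5 | T1 T0
  T0 -> b
  T1 -> a
  X2 -> A T0
  X3 -> B T1
  X4 -> T1 T0
  X5 -> T1 S
  X6 -> T1 S

CYK table (by increasing span) — only the sub-triangle for w[3..7]:
  [3..3]={T0}  "b"  orig:{}
  [4..4]={T0}  "b"  orig:{}
  [5..5]={T1}  "a"  orig:{}
  [6..6]={T0}  "b"  orig:{}
  [7..7]={T1}  "a"  orig:{}
  [3..4]={A}  "bb"
  [4..5]={B,S}  "ba"
  [5..6]={B,X4}  "ab"  orig:{B}
  [6..7]={B,S}  "ba"
  [3..5]={B,S}  "bba"
  [4..6]={B,S}  "bab"
  [5..7]={X3,X5,X6}  "aba"  orig:{}
  [3..6]={B,S}  "bbab"
  [4..7]={B,S,X3}  "baba"  orig:{B,S}
  [3..7]={B,S,X3}  "bbaba"  orig:{B,S}

Original NTs in T[3,7] deriving "bbaba": ["B", "S"]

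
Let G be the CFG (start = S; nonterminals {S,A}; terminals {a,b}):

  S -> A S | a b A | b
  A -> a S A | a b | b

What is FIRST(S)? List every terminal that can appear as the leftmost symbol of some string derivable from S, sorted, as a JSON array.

FIRST iteration:
pass 1:
  A via A→a S A: +{a}
  A via A→b: +{b}
  S via S→A S: +{a,b}
  FIRST(S)={a,b}  FIRST(A)={a,b}
pass 2: (no change)
  FIRST(S)={a,b}  FIRST(A)={a,b}

FIRST(S) = ["a", "b"]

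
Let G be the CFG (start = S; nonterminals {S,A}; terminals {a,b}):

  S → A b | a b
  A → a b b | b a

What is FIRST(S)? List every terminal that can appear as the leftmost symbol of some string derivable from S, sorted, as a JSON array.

FIRST iteration:
pass 1:
  A via A→a b b: +{a}
  A via A→b a: +{b}
  S via S→A b: +{a,b}
  FIRST(S)={a,b}  FIRST(A)={a,b}
pass 2: — fixpoint
  FIRST(S)={a,b}  FIRST(A)={a,b}

FIRST(S) = ["a", "b"]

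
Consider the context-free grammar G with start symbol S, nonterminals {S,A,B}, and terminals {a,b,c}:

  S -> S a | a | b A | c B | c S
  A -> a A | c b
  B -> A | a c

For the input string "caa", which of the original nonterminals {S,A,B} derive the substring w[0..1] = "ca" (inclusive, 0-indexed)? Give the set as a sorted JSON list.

Convert to CNF:
  S -> S T0 | T1 B | T1 S | T2 A | a
  A -> T0 A | T1 T2
  B -> T0 A | T0 T1 | T1 T2
  T0 -> a
  T1 -> c
  T2 -> b

CYK fill — only the sub-triangle for w[0..1]:
  cell(0,0) c: {T1}  orig:{}
  cell(1,1) a: {S,T0}  orig:{S}
  cell(0,1) ca: {S}

Original NTs in T[0,1] deriving "ca": ["S"]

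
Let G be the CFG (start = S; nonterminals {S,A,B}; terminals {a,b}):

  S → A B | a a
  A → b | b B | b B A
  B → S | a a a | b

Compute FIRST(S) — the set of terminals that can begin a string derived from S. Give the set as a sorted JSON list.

FIRST sets, iterate to fixpoint:
round 1:
  A via A→b: +{b}
  B via B→a a a: +{a}
  B via B→b: +{b}
  S via S→A B: +{b}
  S via S→a a: +{a}
  S: {a,b}  A: {b}  B: {a,b}
round 2: (stable)
  S: {a,b}  A: {b}  B: {a,b}

FIRST(S) = ["a", "b"]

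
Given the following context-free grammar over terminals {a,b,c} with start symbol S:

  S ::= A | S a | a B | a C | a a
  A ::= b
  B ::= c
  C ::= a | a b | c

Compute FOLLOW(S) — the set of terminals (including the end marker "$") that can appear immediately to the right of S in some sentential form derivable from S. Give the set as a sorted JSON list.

FIRST sets, iterate to fixpoint:
round 1:
  A via A→b: +{b}
  B via B→c: +{c}
  C via C→a: +{a}
  C via C→c: +{c}
  S via S→A: +{b}
  S via S→a B: +{a}
  FIRST(S)={a,b}  FIRST(A)={b}  FIRST(B)={c}  FIRST(C)={a,c}
round 2: done
  FIRST(S)={a,b}  FIRST(A)={b}  FIRST(B)={c}  FIRST(C)={a,c}

Compute FOLLOW by fixpoint:
initialize: $ ∈ FOLLOW(S)
pass 1:
  S→A: FOLLOW(A) ⊇ FOLLOW(S) ⊇ {$}; new: +{$}
  S→S a: FOLLOW(S) ⊇ FIRST(a) = {a}; new: +{a}
  S→a B: FOLLOW(B) ⊇ FOLLOW(S) ⊇ {$,a}; new: +{$,a}
  S→a C: FOLLOW(C) ⊇ FOLLOW(S) ⊇ {$,a}; new: +{$,a}
  FOLLOW[S]={$,a}  FOLLOW[A]={$}  FOLLOW[B]={$,a}  FOLLOW[C]={$,a}
pass 2:
  S→A: FOLLOW(A) ⊇ FOLLOW(S) ⊇ {$,a}; new: +{a}
  FOLLOW[S]={$,a}  FOLLOW[A]={$,a}  FOLLOW[B]={$,a}  FOLLOW[C]={$,a}
pass 3: — fixpoint
  FOLLOW[S]={$,a}  FOLLOW[A]={$,a}  FOLLOW[B]={$,a}  FOLLOW[C]={$,a}

FOLLOW(S) = ["$", "a"]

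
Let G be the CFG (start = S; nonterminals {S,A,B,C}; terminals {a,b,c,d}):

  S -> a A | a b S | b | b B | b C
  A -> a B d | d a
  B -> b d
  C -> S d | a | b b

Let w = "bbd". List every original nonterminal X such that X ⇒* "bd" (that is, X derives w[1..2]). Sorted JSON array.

CNF form of G:
  S -> T0 A | T0 X4 | T2 B | T2 C | b
  A -> T0 X3 | T1 T0
  B -> T2 T1
  C -> S T1 | T2 T2 | a
  T0 -> a
  T1 -> d
  T2 -> b
  X3 -> B T1
  X4 -> T2 S

Fill CYK table bottom-up — only the sub-triangle for w[1..2]:
  T[1,1] 'b' = {S,T2}  orig:{S}
  T[2,2] 'd' = {T1}  orig:{}
  T[1,2] 'bd' = {B,C}

Original NTs in T[1,2] deriving "bd": ["B", "C"]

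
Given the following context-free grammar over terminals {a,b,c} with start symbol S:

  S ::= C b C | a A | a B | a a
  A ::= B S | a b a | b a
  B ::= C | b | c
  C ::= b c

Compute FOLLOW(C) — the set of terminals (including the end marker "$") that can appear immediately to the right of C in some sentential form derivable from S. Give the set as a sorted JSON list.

FIRST sets, iterate to fixpoint:
round 1:
  A via A→a b a: +{a}
  A via A→b a: +{b}
  B via B→b: +{b}
  B via B→c: +{c}
  C via C→b c: +{b}
  S via S→C b C: +{b}
  S via S→a A: +{a}
  S: {a,b}  A: {a,b}  B: {b,c}  C: {b}
round 2:
  A via A→B S: +{c}
  S: {a,b}  A: {a,b,c}  B: {b,c}  C: {b}
round 3: — fixpoint
  S: {a,b}  A: {a,b,c}  B: {b,c}  C: {b}

Compute FOLLOW by fixpoint:
initialize: $ ∈ FOLLOW(S)
[1]
  A→B S: FOLLOW(B) ⊇ FIRST(S) = {a,b}; new: +{a,b}
  B→C: FOLLOW(C) ⊇ FOLLOW(B) ⊇ {a,b}; new: +{a,b}
  S→C b C: FOLLOW(C) ⊇ FOLLOW(S) ⊇ {$}; new: +{$}
  S→a A: FOLLOW(A) ⊇ FOLLOW(S) ⊇ {$}; new: +{$}
  S→a B: FOLLOW(B) ⊇ FOLLOW(S) ⊇ {$}; new: +{$}
  S: {$}  A: {$}  B: {$,a,b}  C: {$,a,b}
[2] — fixpoint
  S: {$}  A: {$}  B: {$,a,b}  C: {$,a,b}

FOLLOW(C) = ["$", "a", "b"]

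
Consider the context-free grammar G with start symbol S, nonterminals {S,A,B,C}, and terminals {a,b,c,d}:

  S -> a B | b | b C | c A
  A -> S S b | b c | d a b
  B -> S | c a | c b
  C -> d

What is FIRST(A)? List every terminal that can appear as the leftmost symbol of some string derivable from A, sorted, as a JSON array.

FIRST sets, iterate to fixpoint:
[1]
  A via A→b c: +{b}
  A via A→d a b: +{d}
  B via B→c a: +{c}
  C via C→d: +{d}
  S via S→a B: +{a}
  S via S→b: +{b}
  S via S→c A: +{c}
  S: {a,b,c}  A: {b,d}  B: {c}  C: {d}
[2]
  A via A→S S b: +{a,c}
  B via B→S: +{a,b}
  S: {a,b,c}  A: {a,b,c,d}  B: {a,b,c}  C: {d}
[3] done
  S: {a,b,c}  A: {a,b,c,d}  B: {a,b,c}  C: {d}

FIRST(A) = ["a", "b", "c", "d"]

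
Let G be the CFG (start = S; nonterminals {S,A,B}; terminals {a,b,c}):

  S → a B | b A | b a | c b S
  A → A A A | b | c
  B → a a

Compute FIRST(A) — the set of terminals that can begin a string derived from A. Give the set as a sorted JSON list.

FIRST iteration:
iter 1:
  A via A→b: +{b}
  A via A→c: +{c}
  B via B→a a: +{a}
  S via S→a B: +{a}
  S via S→b A: +{b}
  S via S→c b S: +{c}
  S: {a,b,c}  A: {b,c}  B: {a}
iter 2: (no change)
  S: {a,b,c}  A: {b,c}  B: {a}

FIRST(A) = ["b", "c"]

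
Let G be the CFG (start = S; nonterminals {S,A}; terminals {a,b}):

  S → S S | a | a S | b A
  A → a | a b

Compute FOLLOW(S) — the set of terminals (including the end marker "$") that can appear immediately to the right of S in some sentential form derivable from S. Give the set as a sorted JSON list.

FIRST iteration:
pass 1:
  A via A→a: +{a}
  S via S→a: +{a}
  S via S→b A: +{b}
  FIRST[S]={a,b}  FIRST[A]={a}
pass 2: done
  FIRST[S]={a,b}  FIRST[A]={a}

FOLLOW iteration:
initialize: $ ∈ FOLLOW(S)
round 1:
  S→S S: FOLLOW(S) ⊇ FIRST(S) = {a,b}; new: +{a,b}
  S→b A: FOLLOW(A) ⊇ FOLLOW(S) ⊇ {$,a,b}; new: +{$,a,b}
  FOLLOW[S]={$,a,b}  FOLLOW[A]={$,a,b}
round 2: — fixpoint
  FOLLOW[S]={$,a,b}  FOLLOW[A]={$,a,b}

FOLLOW(S) = ["$", "a", "b"]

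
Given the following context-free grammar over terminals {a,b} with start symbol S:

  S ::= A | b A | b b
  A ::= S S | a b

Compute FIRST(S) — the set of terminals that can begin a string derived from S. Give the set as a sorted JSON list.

Compute FIRST by fixpoint:
pass 1:
  A via A→a b: +{a}
  S via S→A: +{a}
  S via S→b A: +{b}
  FIRST[S]={a,b}  FIRST[A]={a}
pass 2:
  A via A→S S: +{b}
  FIRST[S]={a,b}  FIRST[A]={a,b}
pass 3: — fixpoint
  FIRST[S]={a,b}  FIRST[A]={a,b}

FIRST(S) = ["a", "b"]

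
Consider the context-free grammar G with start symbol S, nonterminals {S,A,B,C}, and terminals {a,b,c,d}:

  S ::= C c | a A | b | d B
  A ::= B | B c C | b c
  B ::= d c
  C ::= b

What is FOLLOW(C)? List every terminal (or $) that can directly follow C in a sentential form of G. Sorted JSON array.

FIRST iteration:
iter 1:
  A via A→b c: +{b}
  B via B→d c: +{d}
  C via C→b: +{b}
  S via S→C c: +{b}
  S via S→a A: +{a}
  S via S→d B: +{d}
  FIRST(S)={a,b,d}  FIRST(A)={b}  FIRST(B)={d}  FIRST(C)={b}
iter 2:
  A via A→B: +{d}
  FIRST(S)={a,b,d}  FIRST(A)={b,d}  FIRST(B)={d}  FIRST(C)={b}
iter 3: (stable)
  FIRST(S)={a,b,d}  FIRST(A)={b,d}  FIRST(B)={d}  FIRST(C)={b}

Compute FOLLOW by fixpoint:
initialize: $ ∈ FOLLOW(S)
pass 1:
  A→B c C: FOLLOW(B) ⊇ FIRST(c) = {c}; new: +{c}
  S→C c: FOLLOW(C) ⊇ FIRST(c) = {c}; new: +{c}
  S→a A: FOLLOW(A) ⊇ FOLLOW(S) ⊇ {$}; new: +{$}
  S→d B: FOLLOW(B) ⊇ FOLLOW(S) ⊇ {$}; new: +{$}
  S: {$}  A: {$}  B: {$,c}  C: {c}
pass 2:
  A→B c C: FOLLOW(C) ⊇ FOLLOW(A) ⊇ {$}; new: +{$}
  S: {$}  A: {$}  B: {$,c}  C: {$,c}
pass 3: (stable)
  S: {$}  A: {$}  B: {$,c}  C: {$,c}

FOLLOW(C) = ["$", "c"]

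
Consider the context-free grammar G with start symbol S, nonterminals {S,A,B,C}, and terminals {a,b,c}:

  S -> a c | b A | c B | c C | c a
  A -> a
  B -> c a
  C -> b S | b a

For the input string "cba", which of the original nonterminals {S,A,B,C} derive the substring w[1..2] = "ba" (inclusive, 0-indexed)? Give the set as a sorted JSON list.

Convert to CNF:
  S -> T0 B | T0 C | T0 T1 | T1 T0 | T2 A
  A -> a
  B -> T0 T1
  C -> T2 S | T2 T1
  T0 -> c
  T1 -> a
  T2 -> b

CYK table (by increasing span) (cells [i..j] with 1 ≤ i ≤ j ≤ 2 only):
  cell(1,1) b: {T2}  orig:{}
  cell(2,2) a: {A,T1}  orig:{A}
  cell(1,2) ba: {C,S}

Original NTs in T[1,2] deriving "ba": ["C", "S"]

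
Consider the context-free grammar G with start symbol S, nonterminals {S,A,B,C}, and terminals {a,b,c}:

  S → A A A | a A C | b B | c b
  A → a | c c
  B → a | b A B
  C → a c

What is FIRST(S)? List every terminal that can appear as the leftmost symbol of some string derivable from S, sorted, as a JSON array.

FIRST iteration:
[1]
  A via A→a: +{a}
  A via A→c c: +{c}
  B via B→a: +{a}
  B via B→b A B: +{b}
  C via C→a c: +{a}
  S via S→A A A: +{a,c}
  S via S→b B: +{b}
  FIRST(S)={a,b,c}  FIRST(A)={a,c}  FIRST(B)={a,b}  FIRST(C)={a}
[2] (stable)
  FIRST(S)={a,b,c}  FIRST(A)={a,c}  FIRST(B)={a,b}  FIRST(C)={a}

FIRST(S) = ["a", "b", "c"]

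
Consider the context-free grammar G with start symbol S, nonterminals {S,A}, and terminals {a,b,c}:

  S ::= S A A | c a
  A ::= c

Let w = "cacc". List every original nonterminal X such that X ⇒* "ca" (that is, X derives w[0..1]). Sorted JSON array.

CNF form of G:
  S -> S X2 | T0 T1
  A -> c
  T0 -> c
  T1 -> a
  X2 -> A A

CYK table (by increasing span) (cells [i..j] with 0 ≤ i ≤ j ≤ 1 only):
  cell(0,0) c: {A,T0}  orig:{A}
  cell(1,1) a: {T1}  orig:{}
  cell(0,1) ca: {S}

Original NTs in T[0,1] deriving "ca": ["S"]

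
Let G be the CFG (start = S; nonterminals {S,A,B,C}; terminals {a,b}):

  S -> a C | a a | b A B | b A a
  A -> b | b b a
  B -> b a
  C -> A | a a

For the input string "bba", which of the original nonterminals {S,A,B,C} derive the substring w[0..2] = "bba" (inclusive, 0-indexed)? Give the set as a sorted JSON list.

Convert to CNF:
  S -> T0 X4 | T0 X5 | T1 C | T1 T1
  A -> T0 X2 | b
  B -> T0 T1
  C -> T0 X3 | T1 T1 | b
  T0 -> b
  T1 -> a
  X2 -> T0 T1
  X3 -> T0 T1
  X4 -> A B
  X5 -> A T1

CYK fill, restricted to cells inside w[0..2]:
  [0..0]={A,C,T0}  "b"  orig:{A,C}
  [1..1]={A,C,T0}  "b"  orig:{A,C}
  [2..2]={T1}  "a"  orig:{}
  [0..1]=∅  "bb"
  [1..2]={B,X2,X3,X5}  "ba"  orig:{B}
  [0..2]={A,C,S,X4}  "bba"  orig:{A,C,S}

Original NTs in T[0,2] deriving "bba": ["A", "C", "S"]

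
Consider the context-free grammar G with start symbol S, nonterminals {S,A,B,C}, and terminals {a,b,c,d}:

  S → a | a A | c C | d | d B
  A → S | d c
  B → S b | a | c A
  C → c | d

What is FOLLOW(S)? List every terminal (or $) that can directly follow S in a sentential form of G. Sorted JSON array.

FIRST iteration:
pass 1:
  A via A→d c: +{d}
  B via B→a: +{a}
  B via B→c A: +{c}
  C via C→c: +{c}
  C via C→d: +{d}
  S via S→a: +{a}
  S via S→c C: +{c}
  S via S→d: +{d}
  S: {a,c,d}  A: {d}  B: {a,c}  C: {c,d}
pass 2:
  A via A→S: +{a,c}
  B via B→S b: +{d}
  S: {a,c,d}  A: {a,c,d}  B: {a,c,d}  C: {c,d}
pass 3: (stable)
  S: {a,c,d}  A: {a,c,d}  B: {a,c,d}  C: {c,d}

FOLLOW iteration:
initialize: $ ∈ FOLLOW(S)
pass 1:
  B→S b: FOLLOW(S) ⊇ FIRST(b) = {b}; new: +{b}
  S→a A: FOLLOW(A) ⊇ FOLLOW(S) ⊇ {$,b}; new: +{$,b}
  S→c C: FOLLOW(C) ⊇ FOLLOW(S) ⊇ {$,b}; new: +{$,b}
  S→d B: FOLLOW(B) ⊇ FOLLOW(S) ⊇ {$,b}; new: +{$,b}
  FOLLOW(S)={$,b}  FOLLOW(A)={$,b}  FOLLOW(B)={$,b}  FOLLOW(C)={$,b}
pass 2: (stable)
  FOLLOW(S)={$,b}  FOLLOW(A)={$,b}  FOLLOW(B)={$,b}  FOLLOW(C)={$,b}

FOLLOW(S) = ["$", "b"]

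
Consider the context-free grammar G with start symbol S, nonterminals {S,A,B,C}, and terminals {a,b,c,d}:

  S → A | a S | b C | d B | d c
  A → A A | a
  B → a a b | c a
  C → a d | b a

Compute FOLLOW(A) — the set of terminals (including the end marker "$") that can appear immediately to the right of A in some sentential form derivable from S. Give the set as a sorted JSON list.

FIRST sets, iterate to fixpoint:
[1]
  A via A→a: +{a}
  B via B→a a b: +{a}
  B via B→c a: +{c}
  C via C→a d: +{a}
  C via C→b a: +{b}
  S via S→A: +{a}
  S via S→b C: +{b}
  S via S→d B: +{d}
  FIRST[S]={a,b,d}  FIRST[A]={a}  FIRST[B]={a,c}  FIRST[C]={a,b}
[2] done
  FIRST[S]={a,b,d}  FIRST[A]={a}  FIRST[B]={a,c}  FIRST[C]={a,b}

FOLLOW sets:
initialize: $ ∈ FOLLOW(S)
pass 1:
  A→A A: FOLLOW(A) ⊇ FIRST(A) = {a}; new: +{a}
  S→A: FOLLOW(A) ⊇ FOLLOW(S) ⊇ {$}; new: +{$}
  S→b C: FOLLOW(C) ⊇ FOLLOW(S) ⊇ {$}; new: +{$}
  S→d B: FOLLOW(B) ⊇ FOLLOW(S) ⊇ {$}; new: +{$}
  FOLLOW(S)={$}  FOLLOW(A)={$,a}  FOLLOW(B)={$}  FOLLOW(C)={$}
pass 2: (stable)
  FOLLOW(S)={$}  FOLLOW(A)={$,a}  FOLLOW(B)={$}  FOLLOW(C)={$}

FOLLOW(A) = ["$", "a"]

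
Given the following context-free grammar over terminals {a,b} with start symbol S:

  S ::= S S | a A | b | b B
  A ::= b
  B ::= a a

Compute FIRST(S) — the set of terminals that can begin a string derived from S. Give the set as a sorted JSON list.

FIRST iteration:
round 1:
  A via A→b: +{b}
  B via B→a a: +{a}
  S via S→a A: +{a}
  S via S→b: +{b}
  S: {a,b}  A: {b}  B: {a}
round 2: (no change)
  S: {a,b}  A: {b}  B: {a}

FIRST(S) = ["a", "b"]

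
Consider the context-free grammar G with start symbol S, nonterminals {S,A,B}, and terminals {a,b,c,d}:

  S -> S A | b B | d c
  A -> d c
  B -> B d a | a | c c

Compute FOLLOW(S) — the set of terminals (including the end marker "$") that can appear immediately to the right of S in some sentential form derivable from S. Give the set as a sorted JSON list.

FIRST sets, iterate to fixpoint:
[1]
  A via A→d c: +{d}
  B via B→a: +{a}
  B via B→c c: +{c}
  S via S→b B: +{b}
  S via S→d c: +{d}
  FIRST[S]={b,d}  FIRST[A]={d}  FIRST[B]={a,c}
[2] — fixpoint
  FIRST[S]={b,d}  FIRST[A]={d}  FIRST[B]={a,c}

Compute FOLLOW by fixpoint:
initialize: $ ∈ FOLLOW(S)
[1]
  B→B d a: FOLLOW(B) ⊇ FIRST(d) = {d}; new: +{d}
  S→S A: FOLLOW(S) ⊇ FIRST(A) = {d}; new: +{d}
  S→S A: FOLLOW(A) ⊇ FOLLOW(S) ⊇ {$,d}; new: +{$,d}
  S→b B: FOLLOW(B) ⊇ FOLLOW(S) ⊇ {$,d}; new: +{$}
  FOLLOW[S]={$,d}  FOLLOW[A]={$,d}  FOLLOW[B]={$,d}
[2] — fixpoint
  FOLLOW[S]={$,d}  FOLLOW[A]={$,d}  FOLLOW[B]={$,d}

FOLLOW(S) = ["$", "d"]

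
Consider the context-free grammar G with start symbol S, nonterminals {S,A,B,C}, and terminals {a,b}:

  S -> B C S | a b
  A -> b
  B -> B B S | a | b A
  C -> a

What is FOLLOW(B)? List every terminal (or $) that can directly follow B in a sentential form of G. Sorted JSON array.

FIRST sets, iterate to fixpoint:
[1]
  A via A→b: +{b}
  B via B→a: +{a}
  B via B→b A: +{b}
  C via C→a: +{a}
  S via S→B C S: +{a,b}
  FIRST(S)={a,b}  FIRST(A)={b}  FIRST(B)={a,b}  FIRST(C)={a}
[2] done
  FIRST(S)={a,b}  FIRST(A)={b}  FIRST(B)={a,b}  FIRST(C)={a}

FOLLOW sets:
initialize: $ ∈ FOLLOW(S)
round 1:
  B→B B S: FOLLOW(B) ⊇ FIRST(B) = {a,b}; new: +{a,b}
  B→B B S: FOLLOW(S) ⊇ FOLLOW(B) ⊇ {a,b}; new: +{a,b}
  B→b A: FOLLOW(A) ⊇ FOLLOW(B) ⊇ {a,b}; new: +{a,b}
  S→B C S: FOLLOW(C) ⊇ FIRST(S) = {a,b}; new: +{a,b}
  S: {$,a,b}  A: {a,b}  B: {a,b}  C: {a,b}
round 2: (no change)
  S: {$,a,b}  A: {a,b}  B: {a,b}  C: {a,b}

FOLLOW(B) = ["a", "b"]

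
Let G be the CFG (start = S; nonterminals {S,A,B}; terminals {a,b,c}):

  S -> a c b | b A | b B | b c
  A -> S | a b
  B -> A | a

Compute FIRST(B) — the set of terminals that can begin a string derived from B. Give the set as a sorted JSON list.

FIRST iteration:
iter 1:
  A via A→a b: +{a}
  B via B→A: +{a}
  S via S→a c b: +{a}
  S via S→b A: +{b}
  S: {a,b}  A: {a}  B: {a}
iter 2:
  A via A→S: +{b}
  B via B→A: +{b}
  S: {a,b}  A: {a,b}  B: {a,b}
iter 3: (stable)
  S: {a,b}  A: {a,b}  B: {a,b}

FIRST(B) = ["a", "b"]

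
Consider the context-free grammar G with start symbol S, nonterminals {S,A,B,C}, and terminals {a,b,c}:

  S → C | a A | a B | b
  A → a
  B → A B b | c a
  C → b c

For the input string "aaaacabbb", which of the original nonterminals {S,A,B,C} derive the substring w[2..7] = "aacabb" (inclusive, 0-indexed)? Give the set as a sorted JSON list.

Convert to CNF:
  S -> T0 T1 | T2 A | T2 B | b
  A -> a
  B -> A X3 | T1 T2
  C -> T0 T1
  T0 -> b
  T1 -> c
  T2 -> a
  X3 -> B T0

Fill CYK table bottom-up — only the sub-triangle for w[2..7]:
  T[2,2] 'a' = {A,T2}  orig:{A}
  T[3,3] 'a' = {A,T2}  orig:{A}
  T[4,4] 'c' = {T1}  orig:{}
  T[5,5] 'a' = {A,T2}  orig:{A}
  T[6,6] 'b' = {S,T0}  orig:{S}
  T[7,7] 'b' = {S,T0}  orig:{S}
  T[2,3] 'aa' = {S}
  T[3,4] 'ac' = ∅
  T[4,5] 'ca' = {B}
  T[5,6] 'ab' = ∅
  T[6,7] 'bb' = ∅
  T[2,4] 'aac' = ∅
  T[3,5] 'aca' = {S}
  T[4,6] 'cab' = {X3}  orig:{}
  T[5,7] 'abb' = ∅
  T[2,5] 'aaca' = ∅
  T[3,6] 'acab' = {B}
  T[4,7] 'cabb' = ∅
  T[2,6] 'aacab' = {S}
  T[3,7] 'acabb' = {X3}  orig:{}
  T[2,7] 'aacabb' = {B}

Original NTs in T[2,7] deriving "aacabb": ["B"]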